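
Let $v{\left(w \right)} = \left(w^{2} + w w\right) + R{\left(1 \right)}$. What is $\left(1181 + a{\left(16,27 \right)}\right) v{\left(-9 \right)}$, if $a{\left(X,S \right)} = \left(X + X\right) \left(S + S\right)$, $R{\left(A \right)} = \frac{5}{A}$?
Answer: $485803$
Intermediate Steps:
$v{\left(w \right)} = 5 + 2 w^{2}$ ($v{\left(w \right)} = \left(w^{2} + w w\right) + \frac{5}{1} = \left(w^{2} + w^{2}\right) + 5 \cdot 1 = 2 w^{2} + 5 = 5 + 2 w^{2}$)
$a{\left(X,S \right)} = 4 S X$ ($a{\left(X,S \right)} = 2 X 2 S = 4 S X$)
$\left(1181 + a{\left(16,27 \right)}\right) v{\left(-9 \right)} = \left(1181 + 4 \cdot 27 \cdot 16\right) \left(5 + 2 \left(-9\right)^{2}\right) = \left(1181 + 1728\right) \left(5 + 2 \cdot 81\right) = 2909 \left(5 + 162\right) = 2909 \cdot 167 = 485803$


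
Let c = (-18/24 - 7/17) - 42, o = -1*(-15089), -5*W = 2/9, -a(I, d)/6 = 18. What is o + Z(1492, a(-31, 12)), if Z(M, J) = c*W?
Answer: 4617821/306 ≈ 15091.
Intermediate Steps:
a(I, d) = -108 (a(I, d) = -6*18 = -108)
W = -2/45 (W = -2/(5*9) = -1/5*2/9 = -2/45 ≈ -0.044444)
o = 15089
c = -2935/68 (c = (-18*1/24 - 7*1/17) - 42 = (-3/4 - 7/17) - 42 = -79/68 - 42 = -2935/68 ≈ -43.162)
Z(M, J) = 587/306 (Z(M, J) = -2935/68*(-2/45) = 587/306)
o + Z(1492, a(-31, 12)) = 15089 + 587/306 = 4617821/306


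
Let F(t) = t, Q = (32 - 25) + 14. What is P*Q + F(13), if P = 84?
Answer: 1777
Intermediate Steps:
Q = 21 (Q = 7 + 14 = 21)
P*Q + F(13) = 84*21 + 13 = 1764 + 13 = 1777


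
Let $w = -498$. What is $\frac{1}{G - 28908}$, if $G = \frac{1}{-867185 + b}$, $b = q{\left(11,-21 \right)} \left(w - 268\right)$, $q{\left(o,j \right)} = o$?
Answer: $- \frac{875611}{25312162789} \approx -3.4593 \cdot 10^{-5}$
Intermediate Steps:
$b = -8426$ ($b = 11 \left(-498 - 268\right) = 11 \left(-766\right) = -8426$)
$G = - \frac{1}{875611}$ ($G = \frac{1}{-867185 - 8426} = \frac{1}{-875611} = - \frac{1}{875611} \approx -1.1421 \cdot 10^{-6}$)
$\frac{1}{G - 28908} = \frac{1}{- \frac{1}{875611} - 28908} = \frac{1}{- \frac{25312162789}{875611}} = - \frac{875611}{25312162789}$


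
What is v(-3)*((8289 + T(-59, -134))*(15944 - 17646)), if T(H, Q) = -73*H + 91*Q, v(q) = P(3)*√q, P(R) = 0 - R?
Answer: 2052612*I*√3 ≈ 3.5552e+6*I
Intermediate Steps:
P(R) = -R
v(q) = -3*√q (v(q) = (-1*3)*√q = -3*√q)
v(-3)*((8289 + T(-59, -134))*(15944 - 17646)) = (-3*I*√3)*((8289 + (-73*(-59) + 91*(-134)))*(15944 - 17646)) = (-3*I*√3)*((8289 + (4307 - 12194))*(-1702)) = (-3*I*√3)*((8289 - 7887)*(-1702)) = (-3*I*√3)*(402*(-1702)) = -3*I*√3*(-684204) = 2052612*I*√3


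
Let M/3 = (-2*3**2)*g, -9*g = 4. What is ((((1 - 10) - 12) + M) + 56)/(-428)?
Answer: -59/428 ≈ -0.13785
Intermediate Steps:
g = -4/9 (g = -1/9*4 = -4/9 ≈ -0.44444)
M = 24 (M = 3*(-2*3**2*(-4/9)) = 3*(-2*9*(-4/9)) = 3*(-18*(-4/9)) = 3*8 = 24)
((((1 - 10) - 12) + M) + 56)/(-428) = ((((1 - 10) - 12) + 24) + 56)/(-428) = -(((-9 - 12) + 24) + 56)/428 = -((-21 + 24) + 56)/428 = -(3 + 56)/428 = -1/428*59 = -59/428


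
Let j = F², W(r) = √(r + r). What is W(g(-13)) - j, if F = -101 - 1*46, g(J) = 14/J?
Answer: -21609 + 2*I*√91/13 ≈ -21609.0 + 1.4676*I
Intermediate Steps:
F = -147 (F = -101 - 46 = -147)
W(r) = √2*√r (W(r) = √(2*r) = √2*√r)
j = 21609 (j = (-147)² = 21609)
W(g(-13)) - j = √2*√(14/(-13)) - 1*21609 = √2*√(14*(-1/13)) - 21609 = √2*√(-14/13) - 21609 = √2*(I*√182/13) - 21609 = 2*I*√91/13 - 21609 = -21609 + 2*I*√91/13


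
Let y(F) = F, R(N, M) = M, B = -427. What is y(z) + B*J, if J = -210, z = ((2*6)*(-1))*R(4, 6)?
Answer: 89598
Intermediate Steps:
z = -72 (z = ((2*6)*(-1))*6 = (12*(-1))*6 = -12*6 = -72)
y(z) + B*J = -72 - 427*(-210) = -72 + 89670 = 89598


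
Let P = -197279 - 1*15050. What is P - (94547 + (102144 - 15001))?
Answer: -394019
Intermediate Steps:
P = -212329 (P = -197279 - 15050 = -212329)
P - (94547 + (102144 - 15001)) = -212329 - (94547 + (102144 - 15001)) = -212329 - (94547 + 87143) = -212329 - 1*181690 = -212329 - 181690 = -394019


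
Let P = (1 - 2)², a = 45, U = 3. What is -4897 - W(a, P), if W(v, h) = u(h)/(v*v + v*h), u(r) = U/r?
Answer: -3378931/690 ≈ -4897.0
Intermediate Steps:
P = 1 (P = (-1)² = 1)
u(r) = 3/r
W(v, h) = 3/(h*(v² + h*v)) (W(v, h) = (3/h)/(v*v + v*h) = (3/h)/(v² + h*v) = 3/(h*(v² + h*v)))
-4897 - W(a, P) = -4897 - 3/(1*45*(1 + 45)) = -4897 - 3/(45*46) = -4897 - 1*1/690 = -4897 - 1/690 = -3378931/690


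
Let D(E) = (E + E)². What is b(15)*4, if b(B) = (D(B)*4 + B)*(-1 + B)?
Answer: 202440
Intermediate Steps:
D(E) = 4*E² (D(E) = (2*E)² = 4*E²)
b(B) = (-1 + B)*(B + 16*B²) (b(B) = ((4*B²)*4 + B)*(-1 + B) = (16*B² + B)*(-1 + B) = (B + 16*B²)*(-1 + B) = (-1 + B)*(B + 16*B²))
b(15)*4 = (15*(-1 - 15*15 + 16*15²))*4 = (15*(-1 - 225 + 16*225))*4 = (15*(-1 - 225 + 3600))*4 = (15*3374)*4 = 50610*4 = 202440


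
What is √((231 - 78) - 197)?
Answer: 2*I*√11 ≈ 6.6332*I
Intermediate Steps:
√((231 - 78) - 197) = √(153 - 197) = √(-44) = 2*I*√11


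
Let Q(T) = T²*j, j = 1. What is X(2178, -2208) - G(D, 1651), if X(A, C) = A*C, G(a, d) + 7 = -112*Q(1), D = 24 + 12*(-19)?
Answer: -4808905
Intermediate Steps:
D = -204 (D = 24 - 228 = -204)
Q(T) = T² (Q(T) = T²*1 = T²)
G(a, d) = -119 (G(a, d) = -7 - 112*1² = -7 - 112*1 = -7 - 112 = -119)
X(2178, -2208) - G(D, 1651) = 2178*(-2208) - 1*(-119) = -4809024 + 119 = -4808905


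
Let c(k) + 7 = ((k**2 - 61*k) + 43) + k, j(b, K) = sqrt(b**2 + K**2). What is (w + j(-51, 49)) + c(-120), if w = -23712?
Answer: -2076 + sqrt(5002) ≈ -2005.3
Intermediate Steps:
j(b, K) = sqrt(K**2 + b**2)
c(k) = 36 + k**2 - 60*k (c(k) = -7 + (((k**2 - 61*k) + 43) + k) = -7 + ((43 + k**2 - 61*k) + k) = -7 + (43 + k**2 - 60*k) = 36 + k**2 - 60*k)
(w + j(-51, 49)) + c(-120) = (-23712 + sqrt(49**2 + (-51)**2)) + (36 + (-120)**2 - 60*(-120)) = (-23712 + sqrt(2401 + 2601)) + (36 + 14400 + 7200) = (-23712 + sqrt(5002)) + 21636 = -2076 + sqrt(5002)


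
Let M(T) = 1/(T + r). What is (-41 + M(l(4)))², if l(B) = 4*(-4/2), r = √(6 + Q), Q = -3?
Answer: 6295084/3721 + 5018*√3/3721 ≈ 1694.1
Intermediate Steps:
r = √3 (r = √(6 - 3) = √3 ≈ 1.7320)
l(B) = -8 (l(B) = 4*(-4*½) = 4*(-2) = -8)
M(T) = 1/(T + √3)
(-41 + M(l(4)))² = (-41 + 1/(-8 + √3))²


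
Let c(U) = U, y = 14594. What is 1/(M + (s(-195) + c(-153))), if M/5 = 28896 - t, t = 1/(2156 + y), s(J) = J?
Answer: 3350/482842199 ≈ 6.9381e-6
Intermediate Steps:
t = 1/16750 (t = 1/(2156 + 14594) = 1/16750 ≈ 5.9702e-5)
M = 484007999/3350 (M = 5*(28896 - 1*1/16750) = 5*(28896 - 1/16750) = 5*(484007999/16750) = 484007999/3350 ≈ 1.4448e+5)
1/(M + (s(-195) + c(-153))) = 1/(484007999/3350 + (-195 - 153)) = 1/(484007999/3350 - 348) = 1/(482842199/3350) = 3350/482842199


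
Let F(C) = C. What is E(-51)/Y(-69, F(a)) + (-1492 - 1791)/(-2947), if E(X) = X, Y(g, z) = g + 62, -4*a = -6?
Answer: 24754/2947 ≈ 8.3997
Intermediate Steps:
a = 3/2 (a = -¼*(-6) = 3/2 ≈ 1.5000)
Y(g, z) = 62 + g
E(-51)/Y(-69, F(a)) + (-1492 - 1791)/(-2947) = -51/(62 - 69) + (-1492 - 1791)/(-2947) = -51/(-7) - 3283*(-1/2947) = -51*(-⅐) + 469/421 = 51/7 + 469/421 = 24754/2947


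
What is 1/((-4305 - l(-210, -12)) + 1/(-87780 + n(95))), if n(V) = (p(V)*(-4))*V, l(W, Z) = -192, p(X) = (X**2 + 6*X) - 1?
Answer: -3733500/15355885501 ≈ -0.00024313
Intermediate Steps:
p(X) = -1 + X**2 + 6*X
n(V) = V*(4 - 24*V - 4*V**2) (n(V) = ((-1 + V**2 + 6*V)*(-4))*V = (4 - 24*V - 4*V**2)*V = V*(4 - 24*V - 4*V**2))
1/((-4305 - l(-210, -12)) + 1/(-87780 + n(95))) = 1/((-4305 - 1*(-192)) + 1/(-87780 + 4*95*(1 - 1*95**2 - 6*95))) = 1/((-4305 + 192) + 1/(-87780 + 4*95*(1 - 1*9025 - 570))) = 1/(-4113 + 1/(-87780 + 4*95*(1 - 9025 - 570))) = 1/(-4113 + 1/(-87780 + 4*95*(-9594))) = 1/(-4113 + 1/(-87780 - 3645720)) = 1/(-4113 + 1/(-3733500)) = 1/(-4113 - 1/3733500) = 1/(-15355885501/3733500) = -3733500/15355885501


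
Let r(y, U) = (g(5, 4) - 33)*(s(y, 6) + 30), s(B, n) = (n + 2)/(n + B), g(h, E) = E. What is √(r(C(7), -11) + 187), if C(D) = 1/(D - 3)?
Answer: I*√18003/5 ≈ 26.835*I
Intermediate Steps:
C(D) = 1/(-3 + D)
s(B, n) = (2 + n)/(B + n)
r(y, U) = -870 - 232/(6 + y) (r(y, U) = (4 - 33)*((2 + 6)/(y + 6) + 30) = -29*(8/(6 + y) + 30) = -29*(30 + 8/(6 + y)) = -870 - 232/(6 + y))
√(r(C(7), -11) + 187) = √(58*(-94 - 15/(-3 + 7))/(6 + 1/(-3 + 7)) + 187) = √(58*(-94 - 15/4)/(6 + 1/4) + 187) = √(58*(-94 - 15*¼)/(6 + ¼) + 187) = √(58*(-94 - 15/4)/(25/4) + 187) = √(58*(4/25)*(-391/4) + 187) = √(-22678/25 + 187) = √(-18003/25) = I*√18003/5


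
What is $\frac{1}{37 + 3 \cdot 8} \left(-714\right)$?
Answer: $- \frac{714}{61} \approx -11.705$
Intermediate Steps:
$\frac{1}{37 + 3 \cdot 8} \left(-714\right) = \frac{1}{37 + 24} \left(-714\right) = \frac{1}{61} \left(-714\right) = - \frac{714}{61}$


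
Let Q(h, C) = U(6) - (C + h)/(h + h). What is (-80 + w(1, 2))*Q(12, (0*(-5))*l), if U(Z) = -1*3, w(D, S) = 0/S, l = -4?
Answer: 280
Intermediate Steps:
w(D, S) = 0
U(Z) = -3
Q(h, C) = -3 - (C + h)/(2*h) (Q(h, C) = -3 - (C + h)/(h + h) = -3 - (C + h)/(2*h))
(-80 + w(1, 2))*Q(12, (0*(-5))*l) = (-80 + 0)*((½)*(-0*(-5)*(-4) - 7*12)/12) = -40*(-0*(-4) - 84)/12 = -40*(-1*0 - 84)/12 = -40*(0 - 84)/12 = -40*(-84)/12 = -80*(-7/2) = 280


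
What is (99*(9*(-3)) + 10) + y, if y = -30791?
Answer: -33454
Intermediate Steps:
(99*(9*(-3)) + 10) + y = (99*(9*(-3)) + 10) - 30791 = (99*(-27) + 10) - 30791 = (-2673 + 10) - 30791 = -2663 - 30791 = -33454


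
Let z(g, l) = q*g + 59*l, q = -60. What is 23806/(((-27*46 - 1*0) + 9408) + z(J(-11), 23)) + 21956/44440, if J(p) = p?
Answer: 29125377/10284830 ≈ 2.8319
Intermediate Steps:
z(g, l) = -60*g + 59*l
23806/(((-27*46 - 1*0) + 9408) + z(J(-11), 23)) + 21956/44440 = 23806/(((-27*46 - 1*0) + 9408) + (-60*(-11) + 59*23)) + 21956/44440 = 23806/(((-1242 + 0) + 9408) + (660 + 1357)) + 21956*(1/44440) = 23806/((-1242 + 9408) + 2017) + 499/1010 = 23806/(8166 + 2017) + 499/1010 = 23806/10183 + 499/1010 = 29125377/10284830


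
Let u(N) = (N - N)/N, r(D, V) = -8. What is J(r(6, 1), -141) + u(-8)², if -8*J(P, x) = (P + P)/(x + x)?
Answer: -1/141 ≈ -0.0070922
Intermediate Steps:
J(P, x) = -P/(8*x) (J(P, x) = -(P + P)/(8*(x + x)) = -2*P/(8*(2*x)) = -2*P*1/(2*x)/8 = -P/(8*x))
u(N) = 0 (u(N) = 0/N = 0)
J(r(6, 1), -141) + u(-8)² = -⅛*(-8)/(-141) + 0² = -⅛*(-8)*(-1/141) + 0 = -1/141 + 0 = -1/141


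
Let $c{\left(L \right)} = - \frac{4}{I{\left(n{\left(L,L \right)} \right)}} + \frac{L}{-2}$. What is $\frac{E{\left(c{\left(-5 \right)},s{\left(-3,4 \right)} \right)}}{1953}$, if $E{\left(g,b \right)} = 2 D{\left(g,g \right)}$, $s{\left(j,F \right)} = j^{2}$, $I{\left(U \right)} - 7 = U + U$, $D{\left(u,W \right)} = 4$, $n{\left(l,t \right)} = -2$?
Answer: $\frac{8}{1953} \approx 0.0040963$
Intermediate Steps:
$I{\left(U \right)} = 7 + 2 U$ ($I{\left(U \right)} = 7 + \left(U + U\right) = 7 + 2 U$)
$c{\left(L \right)} = - \frac{4}{3} - \frac{L}{2}$ ($c{\left(L \right)} = - \frac{4}{7 + 2 \left(-2\right)} + \frac{L}{-2} = - \frac{4}{7 - 4} + L \left(- \frac{1}{2}\right) = - \frac{4}{3} - \frac{L}{2}$)
$E{\left(g,b \right)} = 8$ ($E{\left(g,b \right)} = 2 \cdot 4 = 8$)
$\frac{E{\left(c{\left(-5 \right)},s{\left(-3,4 \right)} \right)}}{1953} = \frac{8}{1953}$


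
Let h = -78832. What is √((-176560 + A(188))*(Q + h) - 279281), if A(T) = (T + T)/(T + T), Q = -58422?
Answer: √24233149705 ≈ 1.5567e+5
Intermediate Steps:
A(T) = 1 (A(T) = (2*T)/((2*T)) = (2*T)*(1/(2*T)) = 1)
√((-176560 + A(188))*(Q + h) - 279281) = √((-176560 + 1)*(-58422 - 78832) - 279281) = √(-176559*(-137254) - 279281) = √(24233428986 - 279281) = √24233149705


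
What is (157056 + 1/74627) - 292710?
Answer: -10123451057/74627 ≈ -1.3565e+5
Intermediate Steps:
(157056 + 1/74627) - 292710 = 11720618113/74627 - 292710 = -10123451057/74627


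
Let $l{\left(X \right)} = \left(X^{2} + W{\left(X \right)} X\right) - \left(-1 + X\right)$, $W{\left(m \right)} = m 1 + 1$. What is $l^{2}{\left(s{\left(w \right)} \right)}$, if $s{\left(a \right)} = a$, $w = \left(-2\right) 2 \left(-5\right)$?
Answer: $641601$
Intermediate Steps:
$w = 20$ ($w = \left(-4\right) \left(-5\right) = 20$)
$W{\left(m \right)} = 1 + m$ ($W{\left(m \right)} = m + 1 = 1 + m$)
$l{\left(X \right)} = 1 + X^{2} - X + X \left(1 + X\right)$ ($l{\left(X \right)} = \left(X^{2} + \left(1 + X\right) X\right) - \left(-1 + X\right) = \left(X^{2} + X \left(1 + X\right)\right) - \left(-1 + X\right) = 1 + X^{2} - X + X \left(1 + X\right)$)
$l^{2}{\left(s{\left(w \right)} \right)} = \left(1 + 2 \cdot 20^{2}\right)^{2} = \left(1 + 2 \cdot 400\right)^{2} = \left(1 + 800\right)^{2} = 801^{2} = 641601$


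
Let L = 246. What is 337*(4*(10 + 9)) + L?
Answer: 25858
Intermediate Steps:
337*(4*(10 + 9)) + L = 337*(4*(10 + 9)) + 246 = 337*(4*19) + 246 = 337*76 + 246 = 25612 + 246 = 25858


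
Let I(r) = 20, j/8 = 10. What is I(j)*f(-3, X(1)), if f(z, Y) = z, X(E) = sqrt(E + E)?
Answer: -60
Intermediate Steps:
j = 80 (j = 8*10 = 80)
X(E) = sqrt(2)*sqrt(E) (X(E) = sqrt(2*E) = sqrt(2)*sqrt(E))
I(j)*f(-3, X(1)) = 20*(-3) = -60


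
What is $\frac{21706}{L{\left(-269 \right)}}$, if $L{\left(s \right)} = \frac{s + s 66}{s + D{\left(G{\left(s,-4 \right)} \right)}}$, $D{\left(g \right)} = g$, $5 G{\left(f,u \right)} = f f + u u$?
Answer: $- \frac{1541820592}{90115} \approx -17109.0$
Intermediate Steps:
$G{\left(f,u \right)} = \frac{f^{2}}{5} + \frac{u^{2}}{5}$ ($G{\left(f,u \right)} = \frac{f f + u u}{5} = \frac{f^{2} + u^{2}}{5} = \frac{f^{2}}{5} + \frac{u^{2}}{5}$)
$L{\left(s \right)} = \frac{67 s}{\frac{16}{5} + s + \frac{s^{2}}{5}}$ ($L{\left(s \right)} = \frac{s + s 66}{s + \left(\frac{s^{2}}{5} + \frac{\left(-4\right)^{2}}{5}\right)} = \frac{s + 66 s}{s + \left(\frac{s^{2}}{5} + \frac{1}{5} \cdot 16\right)} = \frac{67 s}{s + \left(\frac{s^{2}}{5} + \frac{16}{5}\right)} = \frac{67 s}{s + \left(\frac{16}{5} + \frac{s^{2}}{5}\right)} = \frac{67 s}{\frac{16}{5} + s + \frac{s^{2}}{5}}$)
$\frac{21706}{L{\left(-269 \right)}} = \frac{21706}{335 \left(-269\right) \frac{1}{16 + \left(-269\right)^{2} + 5 \left(-269\right)}} = \frac{21706}{335 \left(-269\right) \frac{1}{16 + 72361 - 1345}} = \frac{21706}{335 \left(-269\right) \frac{1}{71032}} = \frac{21706}{- \frac{90115}{71032}} = 21706 \left(- \frac{71032}{90115}\right) = - \frac{1541820592}{90115}$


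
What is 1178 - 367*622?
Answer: -227096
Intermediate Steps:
1178 - 367*622 = 1178 - 228274 = -227096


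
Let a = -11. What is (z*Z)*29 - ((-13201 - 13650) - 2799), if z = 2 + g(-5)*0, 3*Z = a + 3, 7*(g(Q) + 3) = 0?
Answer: 88486/3 ≈ 29495.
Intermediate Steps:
g(Q) = -3 (g(Q) = -3 + (1/7)*0 = -3 + 0 = -3)
Z = -8/3 (Z = (-11 + 3)/3 = (1/3)*(-8) = -8/3 ≈ -2.6667)
z = 2 (z = 2 - 3*0 = 2 + 0 = 2)
(z*Z)*29 - ((-13201 - 13650) - 2799) = (2*(-8/3))*29 - ((-13201 - 13650) - 2799) = -16/3*29 - (-26851 - 2799) = -464/3 - 1*(-29650) = -464/3 + 29650 = 88486/3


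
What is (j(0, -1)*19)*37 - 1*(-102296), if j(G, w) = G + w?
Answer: 101593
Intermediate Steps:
(j(0, -1)*19)*37 - 1*(-102296) = ((0 - 1)*19)*37 - 1*(-102296) = -1*19*37 + 102296 = -19*37 + 102296 = -703 + 102296 = 101593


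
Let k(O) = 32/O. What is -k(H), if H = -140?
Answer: 8/35 ≈ 0.22857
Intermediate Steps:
-k(H) = -32/(-140) = -32*(-1)/140 = -1*(-8/35) = 8/35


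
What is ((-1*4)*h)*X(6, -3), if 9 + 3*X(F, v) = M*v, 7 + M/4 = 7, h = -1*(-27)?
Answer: 324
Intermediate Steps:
h = 27
M = 0 (M = -28 + 4*7 = -28 + 28 = 0)
X(F, v) = -3 (X(F, v) = -3 + (0*v)/3 = -3 + (⅓)*0 = -3 + 0 = -3)
((-1*4)*h)*X(6, -3) = (-1*4*27)*(-3) = -4*27*(-3) = -108*(-3) = 324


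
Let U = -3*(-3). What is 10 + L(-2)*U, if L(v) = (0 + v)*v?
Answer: 46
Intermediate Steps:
L(v) = v² (L(v) = v*v = v²)
U = 9
10 + L(-2)*U = 10 + (-2)²*9 = 10 + 4*9 = 10 + 36 = 46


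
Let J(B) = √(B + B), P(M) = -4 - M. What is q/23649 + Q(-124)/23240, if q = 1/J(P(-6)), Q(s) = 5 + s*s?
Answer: 363756889/549602760 ≈ 0.66185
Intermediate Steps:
J(B) = √2*√B (J(B) = √(2*B) = √2*√B)
Q(s) = 5 + s²
q = ½ (q = 1/(√2*√(-4 - 1*(-6))) = 1/(√2*√(-4 + 6)) = 1/(√2*√2) = 1/2 = ½ ≈ 0.50000)
q/23649 + Q(-124)/23240 = (½)/23649 + (5 + (-124)²)/23240 = (½)*(1/23649) + (5 + 15376)*(1/23240) = 1/47298 + 15381*(1/23240) = 1/47298 + 15381/23240 = 363756889/549602760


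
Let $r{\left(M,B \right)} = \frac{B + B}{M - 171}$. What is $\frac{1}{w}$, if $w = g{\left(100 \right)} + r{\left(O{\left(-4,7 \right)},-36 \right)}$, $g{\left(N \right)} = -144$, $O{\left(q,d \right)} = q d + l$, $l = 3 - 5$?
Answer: $- \frac{67}{9624} \approx -0.0069618$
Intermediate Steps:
$l = -2$ ($l = 3 - 5 = -2$)
$O{\left(q,d \right)} = -2 + d q$ ($O{\left(q,d \right)} = q d - 2 = d q - 2 = -2 + d q$)
$r{\left(M,B \right)} = \frac{2 B}{-171 + M}$
$w = - \frac{9624}{67}$ ($w = -144 + 2 \left(-36\right) \frac{1}{-171 + \left(-2 + 7 \left(-4\right)\right)} = -144 + 2 \left(-36\right) \frac{1}{-171 - 30} = -144 + 2 \left(-36\right) \frac{1}{-201} = -144 + 2 \left(-36\right) \left(- \frac{1}{201}\right) = -144 + \frac{24}{67} = - \frac{9624}{67} \approx -143.64$)
$\frac{1}{w} = \frac{1}{- \frac{9624}{67}} = - \frac{67}{9624}$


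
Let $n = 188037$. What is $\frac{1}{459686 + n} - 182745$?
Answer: $- \frac{118368139634}{647723} \approx -1.8275 \cdot 10^{5}$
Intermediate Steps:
$\frac{1}{459686 + n} - 182745 = \frac{1}{459686 + 188037} - 182745 = \frac{1}{647723} - 182745 = - \frac{118368139634}{647723}$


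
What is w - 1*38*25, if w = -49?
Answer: -999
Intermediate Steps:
w - 1*38*25 = -49 - 1*38*25 = -49 - 38*25 = -49 - 950 = -999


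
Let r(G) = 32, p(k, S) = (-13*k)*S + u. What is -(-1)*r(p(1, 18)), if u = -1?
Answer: 32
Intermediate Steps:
p(k, S) = -1 - 13*S*k (p(k, S) = (-13*k)*S - 1 = -13*S*k - 1 = -1 - 13*S*k)
-(-1)*r(p(1, 18)) = -(-1)*32 = -1*(-32) = 32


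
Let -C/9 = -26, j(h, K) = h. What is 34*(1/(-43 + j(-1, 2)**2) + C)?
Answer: 167059/21 ≈ 7955.2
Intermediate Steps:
C = 234 (C = -9*(-26) = 234)
34*(1/(-43 + j(-1, 2)**2) + C) = 34*(1/(-43 + (-1)**2) + 234) = 34*(1/(-43 + 1) + 234) = 34*(1/(-42) + 234) = 34*(-1/42 + 234) = 34*(9827/42) = 167059/21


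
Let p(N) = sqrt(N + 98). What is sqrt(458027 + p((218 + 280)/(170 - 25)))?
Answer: sqrt(9630017675 + 290*sqrt(533165))/145 ≈ 676.78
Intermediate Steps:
p(N) = sqrt(98 + N)
sqrt(458027 + p((218 + 280)/(170 - 25))) = sqrt(458027 + sqrt(98 + (218 + 280)/(170 - 25))) = sqrt(458027 + sqrt(98 + 498/145)) = sqrt(458027 + sqrt(14708/145)) = sqrt(458027 + 2*sqrt(533165)/145)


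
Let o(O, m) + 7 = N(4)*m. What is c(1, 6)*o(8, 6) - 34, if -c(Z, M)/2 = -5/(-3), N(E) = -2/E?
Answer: -⅔ ≈ -0.66667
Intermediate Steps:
o(O, m) = -7 - m/2 (o(O, m) = -7 + (-2/4)*m = -7 + (-2*¼)*m = -7 - m/2)
c(Z, M) = -10/3 (c(Z, M) = -(-10)/(-3) = -(-10)*(-1)/3 = -2*5/3 = -10/3)
c(1, 6)*o(8, 6) - 34 = -10*(-7 - ½*6)/3 - 34 = -10*(-7 - 3)/3 - 34 = -10/3*(-10) - 34 = 100/3 - 34 = -⅔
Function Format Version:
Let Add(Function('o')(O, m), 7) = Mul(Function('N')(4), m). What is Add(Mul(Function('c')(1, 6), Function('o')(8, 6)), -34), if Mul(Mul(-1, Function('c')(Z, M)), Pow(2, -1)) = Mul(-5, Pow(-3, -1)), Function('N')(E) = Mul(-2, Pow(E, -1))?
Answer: Rational(-2, 3) ≈ -0.66667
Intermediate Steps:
Function('o')(O, m) = Add(-7, Mul(Rational(-1, 2), m)) (Function('o')(O, m) = Add(-7, Mul(Mul(-2, Pow(4, -1)), m)) = Add(-7, Mul(Mul(-2, Rational(1, 4)), m)) = Add(-7, Mul(Rational(-1, 2), m)))
Function('c')(Z, M) = Rational(-10, 3) (Function('c')(Z, M) = Mul(-2, Mul(-5, Pow(-3, -1))) = Mul(-2, Mul(-5, Rational(-1, 3))) = Mul(-2, Rational(5, 3)) = Rational(-10, 3))
Add(Mul(Function('c')(1, 6), Function('o')(8, 6)), -34) = Add(Mul(Rational(-10, 3), Add(-7, Mul(Rational(-1, 2), 6))), -34) = Add(Mul(Rational(-10, 3), Add(-7, -3)), -34) = Add(Mul(Rational(-10, 3), -10), -34) = Add(Rational(100, 3), -34) = Rational(-2, 3)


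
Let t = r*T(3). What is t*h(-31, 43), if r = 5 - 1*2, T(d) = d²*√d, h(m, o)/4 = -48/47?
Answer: -5184*√3/47 ≈ -191.04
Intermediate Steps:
h(m, o) = -192/47 (h(m, o) = 4*(-48/47) = -192/47)
T(d) = d^(5/2)
r = 3 (r = 5 - 2 = 3)
t = 27*√3 (t = 3*3^(5/2) = 3*(9*√3) = 27*√3 ≈ 46.765)
t*h(-31, 43) = (27*√3)*(-192/47) = -5184*√3/47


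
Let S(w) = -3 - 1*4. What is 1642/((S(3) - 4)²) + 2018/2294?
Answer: 2005463/138787 ≈ 14.450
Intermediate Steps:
S(w) = -7 (S(w) = -3 - 4 = -7)
1642/((S(3) - 4)²) + 2018/2294 = 1642/((-7 - 4)²) + 2018/2294 = 1642/((-11)²) + 2018*(1/2294) = 1642/121 + 1009/1147 = 2005463/138787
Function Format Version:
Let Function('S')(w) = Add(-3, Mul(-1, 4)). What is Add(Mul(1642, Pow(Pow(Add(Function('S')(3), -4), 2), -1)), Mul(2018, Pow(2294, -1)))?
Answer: Rational(2005463, 138787) ≈ 14.450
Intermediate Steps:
Function('S')(w) = -7 (Function('S')(w) = Add(-3, -4) = -7)
Add(Mul(1642, Pow(Pow(Add(Function('S')(3), -4), 2), -1)), Mul(2018, Pow(2294, -1))) = Add(Mul(1642, Pow(Pow(Add(-7, -4), 2), -1)), Mul(2018, Pow(2294, -1))) = Add(Mul(1642, Pow(Pow(-11, 2), -1)), Mul(2018, Rational(1, 2294))) = Add(Mul(1642, Pow(121, -1)), Rational(1009, 1147)) = Add(Mul(1642, Rational(1, 121)), Rational(1009, 1147)) = Add(Rational(1642, 121), Rational(1009, 1147)) = Rational(2005463, 138787)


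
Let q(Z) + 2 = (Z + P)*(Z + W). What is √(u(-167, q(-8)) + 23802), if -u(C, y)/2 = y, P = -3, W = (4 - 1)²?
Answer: 2*√5957 ≈ 154.36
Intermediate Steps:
W = 9 (W = 3² = 9)
q(Z) = -2 + (-3 + Z)*(9 + Z) (q(Z) = -2 + (Z - 3)*(Z + 9) = -2 + (-3 + Z)*(9 + Z))
u(C, y) = -2*y
√(u(-167, q(-8)) + 23802) = √(-2*(-29 + (-8)² + 6*(-8)) + 23802) = √(-2*(-29 + 64 - 48) + 23802) = √(-2*(-13) + 23802) = √(26 + 23802) = √23828 = 2*√5957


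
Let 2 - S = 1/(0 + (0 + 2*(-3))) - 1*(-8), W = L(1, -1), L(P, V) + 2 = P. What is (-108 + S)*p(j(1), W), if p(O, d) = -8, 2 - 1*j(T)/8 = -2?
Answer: 2732/3 ≈ 910.67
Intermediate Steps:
L(P, V) = -2 + P
j(T) = 32 (j(T) = 16 - 8*(-2) = 16 + 16 = 32)
W = -1 (W = -2 + 1 = -1)
S = -35/6 (S = 2 - (1/(0 + (0 + 2*(-3))) - 1*(-8)) = 2 - (1/(0 + (0 - 6)) + 8) = 2 - (1/(0 - 6) + 8) = 2 - (1/(-6) + 8) = 2 - (-⅙ + 8) = 2 - 1*47/6 = 2 - 47/6 = -35/6 ≈ -5.8333)
(-108 + S)*p(j(1), W) = (-108 - 35/6)*(-8) = -683/6*(-8) = 2732/3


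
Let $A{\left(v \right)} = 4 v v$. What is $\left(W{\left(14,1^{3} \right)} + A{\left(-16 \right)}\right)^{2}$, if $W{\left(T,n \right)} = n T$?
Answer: $1077444$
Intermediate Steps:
$W{\left(T,n \right)} = T n$
$A{\left(v \right)} = 4 v^{2}$
$\left(W{\left(14,1^{3} \right)} + A{\left(-16 \right)}\right)^{2} = \left(14 \cdot 1^{3} + 4 \left(-16\right)^{2}\right)^{2} = \left(14 \cdot 1 + 4 \cdot 256\right)^{2} = \left(14 + 1024\right)^{2} = 1038^{2} = 1077444$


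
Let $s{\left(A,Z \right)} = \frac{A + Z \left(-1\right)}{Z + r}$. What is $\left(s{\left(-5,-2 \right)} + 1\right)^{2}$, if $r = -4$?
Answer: $\frac{9}{4} \approx 2.25$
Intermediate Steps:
$s{\left(A,Z \right)} = \frac{A - Z}{-4 + Z}$ ($s{\left(A,Z \right)} = \frac{A + Z \left(-1\right)}{Z - 4} = \frac{A - Z}{-4 + Z}$)
$\left(s{\left(-5,-2 \right)} + 1\right)^{2} = \left(\frac{-5 - -2}{-4 - 2} + 1\right)^{2} = \left(\frac{-5 + 2}{-6} + 1\right)^{2} = \left(\left(- \frac{1}{6}\right) \left(-3\right) + 1\right)^{2} = \left(\frac{1}{2} + 1\right)^{2} = \left(\frac{3}{2}\right)^{2} = \frac{9}{4}$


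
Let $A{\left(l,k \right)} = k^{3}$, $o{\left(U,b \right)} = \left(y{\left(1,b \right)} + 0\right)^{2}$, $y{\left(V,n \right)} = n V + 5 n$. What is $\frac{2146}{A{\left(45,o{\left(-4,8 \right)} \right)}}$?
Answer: $\frac{1073}{6115295232} \approx 1.7546 \cdot 10^{-7}$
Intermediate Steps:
$y{\left(V,n \right)} = 5 n + V n$ ($y{\left(V,n \right)} = V n + 5 n = 5 n + V n$)
$o{\left(U,b \right)} = 36 b^{2}$ ($o{\left(U,b \right)} = \left(b \left(5 + 1\right) + 0\right)^{2} = \left(b 6 + 0\right)^{2} = \left(6 b + 0\right)^{2} = \left(6 b\right)^{2} = 36 b^{2}$)
$\frac{2146}{A{\left(45,o{\left(-4,8 \right)} \right)}} = \frac{2146}{\left(36 \cdot 8^{2}\right)^{3}} = \frac{2146}{\left(36 \cdot 64\right)^{3}} = \frac{2146}{2304^{3}} = \frac{2146}{12230590464} = 2146 \cdot \frac{1}{12230590464} = \frac{1073}{6115295232}$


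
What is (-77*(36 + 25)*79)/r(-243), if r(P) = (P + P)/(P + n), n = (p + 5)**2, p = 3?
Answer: -66420277/486 ≈ -1.3667e+5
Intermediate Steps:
n = 64 (n = (3 + 5)**2 = 8**2 = 64)
r(P) = 2*P/(64 + P) (r(P) = (P + P)/(P + 64) = (2*P)/(64 + P) = 2*P/(64 + P))
(-77*(36 + 25)*79)/r(-243) = (-77*(36 + 25)*79)/((2*(-243)/(64 - 243))) = (-77*61*79)/((2*(-243)/(-179))) = (-4697*79)/((2*(-243)*(-1/179))) = -371063/486/179 = -371063*179/486 = -66420277/486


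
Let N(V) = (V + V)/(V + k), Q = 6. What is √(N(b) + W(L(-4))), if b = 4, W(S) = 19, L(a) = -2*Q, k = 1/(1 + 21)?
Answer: √166163/89 ≈ 4.5801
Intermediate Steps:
k = 1/22 ≈ 0.045455
L(a) = -12 (L(a) = -2*6 = -12)
N(V) = 2*V/(1/22 + V) (N(V) = (V + V)/(V + 1/22) = (2*V)/(1/22 + V) = 2*V/(1/22 + V))
√(N(b) + W(L(-4))) = √(44*4/(1 + 22*4) + 19) = √(44*4/(1 + 88) + 19) = √(44*4/89 + 19) = √(44*4*(1/89) + 19) = √(176/89 + 19) = √(1867/89) = √166163/89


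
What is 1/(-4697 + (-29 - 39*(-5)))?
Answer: -1/4531 ≈ -0.00022070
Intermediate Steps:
1/(-4697 + (-29 - 39*(-5))) = 1/(-4697 + (-29 + 195)) = 1/(-4697 + 166) = 1/(-4531) = -1/4531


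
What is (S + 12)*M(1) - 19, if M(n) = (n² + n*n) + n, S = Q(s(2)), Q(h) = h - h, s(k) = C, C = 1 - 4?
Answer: 17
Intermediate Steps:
C = -3
s(k) = -3
Q(h) = 0
S = 0
M(n) = n + 2*n² (M(n) = (n² + n²) + n = 2*n² + n = n + 2*n²)
(S + 12)*M(1) - 19 = (0 + 12)*(1*(1 + 2*1)) - 19 = 12*(1*(1 + 2)) - 19 = 12*(1*3) - 19 = 12*3 - 19 = 36 - 19 = 17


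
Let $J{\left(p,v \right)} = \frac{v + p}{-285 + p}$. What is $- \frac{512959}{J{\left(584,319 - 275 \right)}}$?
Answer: $- \frac{153374741}{628} \approx -2.4423 \cdot 10^{5}$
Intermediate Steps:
$J{\left(p,v \right)} = \frac{p + v}{-285 + p}$
$- \frac{512959}{J{\left(584,319 - 275 \right)}} = - \frac{512959}{\frac{1}{-285 + 584} \left(584 + \left(319 - 275\right)\right)} = - \frac{512959}{\frac{1}{299} \left(584 + 44\right)} = - \frac{512959}{\frac{1}{299} \cdot 628} = - \frac{512959}{\frac{628}{299}} = \left(-512959\right) \frac{299}{628} = - \frac{153374741}{628}$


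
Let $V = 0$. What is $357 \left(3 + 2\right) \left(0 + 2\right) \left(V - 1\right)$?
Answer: $-3570$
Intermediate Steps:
$357 \left(3 + 2\right) \left(0 + 2\right) \left(V - 1\right) = 357 \left(3 + 2\right) \left(0 + 2\right) \left(0 - 1\right) = 357 \cdot 5 \cdot 2 \left(-1\right) = 357 \cdot 5 \left(-2\right) = 357 \left(-10\right) = -3570$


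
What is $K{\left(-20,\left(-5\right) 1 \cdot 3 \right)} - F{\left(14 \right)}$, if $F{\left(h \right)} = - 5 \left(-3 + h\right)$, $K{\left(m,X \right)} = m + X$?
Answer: $20$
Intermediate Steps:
$K{\left(m,X \right)} = X + m$
$F{\left(h \right)} = 15 - 5 h$
$K{\left(-20,\left(-5\right) 1 \cdot 3 \right)} - F{\left(14 \right)} = \left(\left(-5\right) 1 \cdot 3 - 20\right) - \left(15 - 70\right) = \left(\left(-5\right) 3 - 20\right) - \left(15 - 70\right) = \left(-15 - 20\right) - -55 = -35 + 55 = 20$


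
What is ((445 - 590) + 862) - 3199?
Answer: -2482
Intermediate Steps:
((445 - 590) + 862) - 3199 = (-145 + 862) - 3199 = 717 - 3199 = -2482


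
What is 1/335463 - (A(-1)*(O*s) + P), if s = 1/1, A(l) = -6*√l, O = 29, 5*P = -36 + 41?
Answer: -335462/335463 + 174*I ≈ -1.0 + 174.0*I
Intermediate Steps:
P = 1 (P = (-36 + 41)/5 = (⅕)*5 = 1)
s = 1
1/335463 - (A(-1)*(O*s) + P) = 1/335463 - ((-6*I)*(29*1) + 1) = 1/335463 - (-6*I*29 + 1) = 1/335463 - (-174*I + 1) = 1/335463 - (1 - 174*I) = 1/335463 + (-1 + 174*I) = -335462/335463 + 174*I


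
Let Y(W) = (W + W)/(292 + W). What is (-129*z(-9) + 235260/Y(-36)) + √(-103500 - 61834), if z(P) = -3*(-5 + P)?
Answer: -841898 + I*√165334 ≈ -8.419e+5 + 406.61*I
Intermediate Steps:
Y(W) = 2*W/(292 + W) (Y(W) = (2*W)/(292 + W) = 2*W/(292 + W))
z(P) = 15 - 3*P
(-129*z(-9) + 235260/Y(-36)) + √(-103500 - 61834) = (-129*(15 - 3*(-9)) + 235260/((2*(-36)/(292 - 36)))) + √(-103500 - 61834) = (-129*(15 + 27) + 235260/((2*(-36)/256))) + √(-165334) = (-129*42 + 235260/((2*(-36)*(1/256)))) + I*√165334 = (-5418 + 235260/(-9/32)) + I*√165334 = (-5418 + 235260*(-32/9)) + I*√165334 = (-5418 - 836480) + I*√165334 = -841898 + I*√165334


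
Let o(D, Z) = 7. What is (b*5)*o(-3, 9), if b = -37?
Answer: -1295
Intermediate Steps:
(b*5)*o(-3, 9) = -37*5*7 = -185*7 = -1295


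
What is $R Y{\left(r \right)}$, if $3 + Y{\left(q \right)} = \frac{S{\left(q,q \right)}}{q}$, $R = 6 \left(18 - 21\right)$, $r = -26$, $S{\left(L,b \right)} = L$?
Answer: $36$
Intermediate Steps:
$R = -18$ ($R = 6 \left(-3\right) = -18$)
$Y{\left(q \right)} = -2$ ($Y{\left(q \right)} = -3 + \frac{q}{q} = -3 + 1 = -2$)
$R Y{\left(r \right)} = \left(-18\right) \left(-2\right) = 36$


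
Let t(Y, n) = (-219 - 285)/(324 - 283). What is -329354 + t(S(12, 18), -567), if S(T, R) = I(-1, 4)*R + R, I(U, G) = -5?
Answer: -13504018/41 ≈ -3.2937e+5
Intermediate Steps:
S(T, R) = -4*R (S(T, R) = -5*R + R = -4*R)
t(Y, n) = -504/41
-329354 + t(S(12, 18), -567) = -329354 - 504/41 = -13504018/41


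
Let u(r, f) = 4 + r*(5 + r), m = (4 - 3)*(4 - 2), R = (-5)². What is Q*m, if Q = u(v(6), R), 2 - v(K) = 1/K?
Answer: 595/18 ≈ 33.056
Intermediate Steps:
v(K) = 2 - 1/K
R = 25
m = 2 (m = 1*2 = 2)
Q = 595/36 (Q = 4 + (2 - 1/6)² + 5*(2 - 1/6) = 4 + (2 - 1*⅙)² + 5*(2 - 1*⅙) = 4 + (2 - ⅙)² + 5*(2 - ⅙) = 4 + (11/6)² + 5*(11/6) = 4 + 121/36 + 55/6 = 595/36 ≈ 16.528)
Q*m = (595/36)*2 = 595/18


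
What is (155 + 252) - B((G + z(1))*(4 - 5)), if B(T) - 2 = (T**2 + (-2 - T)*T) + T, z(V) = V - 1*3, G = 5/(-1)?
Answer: 412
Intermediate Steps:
G = -5 (G = 5*(-1) = -5)
z(V) = -3 + V (z(V) = V - 3 = -3 + V)
B(T) = 2 + T + T**2 + T*(-2 - T) (B(T) = 2 + ((T**2 + (-2 - T)*T) + T) = 2 + ((T**2 + T*(-2 - T)) + T) = 2 + (T + T**2 + T*(-2 - T)) = 2 + T + T**2 + T*(-2 - T))
(155 + 252) - B((G + z(1))*(4 - 5)) = (155 + 252) - (2 - (-5 + (-3 + 1))*(4 - 5)) = 407 - (2 - (-5 - 2)*(-1)) = 407 - (2 - (-7)*(-1)) = 407 - (2 - 1*7) = 407 - (2 - 7) = 407 - 1*(-5) = 407 + 5 = 412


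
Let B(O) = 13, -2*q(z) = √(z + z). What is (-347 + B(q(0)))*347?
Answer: -115898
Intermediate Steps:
q(z) = -√2*√z/2 (q(z) = -√(z + z)/2 = -√2*√z/2)
(-347 + B(q(0)))*347 = (-347 + 13)*347 = -334*347 = -115898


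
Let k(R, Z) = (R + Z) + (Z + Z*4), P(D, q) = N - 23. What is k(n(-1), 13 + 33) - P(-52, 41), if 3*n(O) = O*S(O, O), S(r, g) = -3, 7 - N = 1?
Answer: 294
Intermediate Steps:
N = 6 (N = 7 - 1*1 = 7 - 1 = 6)
P(D, q) = -17 (P(D, q) = 6 - 23 = -17)
n(O) = -O (n(O) = (O*(-3))/3 = (-3*O)/3 = -O)
k(R, Z) = R + 6*Z (k(R, Z) = (R + Z) + (Z + 4*Z) = (R + Z) + 5*Z = R + 6*Z)
k(n(-1), 13 + 33) - P(-52, 41) = (-1*(-1) + 6*(13 + 33)) - 1*(-17) = (1 + 6*46) + 17 = (1 + 276) + 17 = 277 + 17 = 294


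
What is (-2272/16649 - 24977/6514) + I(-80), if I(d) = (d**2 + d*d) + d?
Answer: 1379073532039/108451586 ≈ 12716.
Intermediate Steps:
I(d) = d + 2*d**2 (I(d) = (d**2 + d**2) + d = 2*d**2 + d = d + 2*d**2)
(-2272/16649 - 24977/6514) + I(-80) = (-2272/16649 - 24977/6514) - 80*(1 + 2*(-80)) = (-2272*1/16649 - 24977*1/6514) - 80*(1 - 160) = (-2272/16649 - 24977/6514) - 80*(-159) = -430641881/108451586 + 12720 = 1379073532039/108451586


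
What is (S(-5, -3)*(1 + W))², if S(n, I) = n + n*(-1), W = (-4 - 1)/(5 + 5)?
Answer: 0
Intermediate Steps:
W = -½ (W = -5/10 = -5*⅒ = -½ ≈ -0.50000)
S(n, I) = 0 (S(n, I) = n - n = 0)
(S(-5, -3)*(1 + W))² = (0*(1 - ½))² = (0*(½))² = 0² = 0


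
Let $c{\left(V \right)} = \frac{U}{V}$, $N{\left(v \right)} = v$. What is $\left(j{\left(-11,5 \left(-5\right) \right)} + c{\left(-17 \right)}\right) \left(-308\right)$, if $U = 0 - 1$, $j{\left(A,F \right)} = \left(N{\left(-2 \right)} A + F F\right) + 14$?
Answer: $- \frac{3461304}{17} \approx -2.0361 \cdot 10^{5}$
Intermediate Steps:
$j{\left(A,F \right)} = 14 + F^{2} - 2 A$ ($j{\left(A,F \right)} = \left(- 2 A + F F\right) + 14 = \left(- 2 A + F^{2}\right) + 14 = \left(F^{2} - 2 A\right) + 14 = 14 + F^{2} - 2 A$)
$U = -1$ ($U = 0 - 1 = -1$)
$c{\left(V \right)} = - \frac{1}{V}$
$\left(j{\left(-11,5 \left(-5\right) \right)} + c{\left(-17 \right)}\right) \left(-308\right) = \left(\left(14 + \left(5 \left(-5\right)\right)^{2} - -22\right) - \frac{1}{-17}\right) \left(-308\right) = \left(\left(14 + \left(-25\right)^{2} + 22\right) - - \frac{1}{17}\right) \left(-308\right) = \left(\left(14 + 625 + 22\right) + \frac{1}{17}\right) \left(-308\right) = \left(661 + \frac{1}{17}\right) \left(-308\right) = \frac{11238}{17} \left(-308\right) = - \frac{3461304}{17}$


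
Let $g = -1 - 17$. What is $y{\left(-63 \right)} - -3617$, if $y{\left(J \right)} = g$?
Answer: $3599$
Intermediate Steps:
$g = -18$ ($g = -1 - 17 = -18$)
$y{\left(J \right)} = -18$
$y{\left(-63 \right)} - -3617 = -18 - -3617 = -18 + 3617 = 3599$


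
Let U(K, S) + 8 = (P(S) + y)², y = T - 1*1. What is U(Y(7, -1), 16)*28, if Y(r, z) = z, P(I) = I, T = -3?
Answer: 3808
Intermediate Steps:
y = -4 (y = -3 - 1*1 = -3 - 1 = -4)
U(K, S) = -8 + (-4 + S)² (U(K, S) = -8 + (S - 4)² = -8 + (-4 + S)²)
U(Y(7, -1), 16)*28 = (-8 + (-4 + 16)²)*28 = (-8 + 12²)*28 = (-8 + 144)*28 = 136*28 = 3808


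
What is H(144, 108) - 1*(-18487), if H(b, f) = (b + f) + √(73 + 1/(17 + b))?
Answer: 18739 + 3*√210266/161 ≈ 18748.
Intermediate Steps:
H(b, f) = b + f + √(73 + 1/(17 + b))
H(144, 108) - 1*(-18487) = (144 + 108 + √((1242 + 73*144)/(17 + 144))) - 1*(-18487) = (144 + 108 + √((1242 + 10512)/161)) + 18487 = (144 + 108 + √((1/161)*11754)) + 18487 = (144 + 108 + √(11754/161)) + 18487 = (144 + 108 + 3*√210266/161) + 18487 = (252 + 3*√210266/161) + 18487 = 18739 + 3*√210266/161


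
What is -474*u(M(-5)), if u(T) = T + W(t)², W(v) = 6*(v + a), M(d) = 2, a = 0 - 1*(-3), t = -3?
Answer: -948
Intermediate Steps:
a = 3 (a = 0 + 3 = 3)
W(v) = 18 + 6*v (W(v) = 6*(v + 3) = 6*(3 + v) = 18 + 6*v)
u(T) = T (u(T) = T + (18 + 6*(-3))² = T + (18 - 18)² = T + 0² = T + 0 = T)
-474*u(M(-5)) = -474*2 = -948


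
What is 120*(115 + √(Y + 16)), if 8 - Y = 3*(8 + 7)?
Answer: 13800 + 120*I*√21 ≈ 13800.0 + 549.91*I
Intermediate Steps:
Y = -37 (Y = 8 - 3*(8 + 7) = 8 - 3*15 = 8 - 1*45 = 8 - 45 = -37)
120*(115 + √(Y + 16)) = 120*(115 + √(-37 + 16)) = 120*(115 + √(-21)) = 120*(115 + I*√21) = 13800 + 120*I*√21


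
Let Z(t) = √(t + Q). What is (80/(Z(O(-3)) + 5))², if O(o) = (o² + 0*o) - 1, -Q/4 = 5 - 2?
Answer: 134400/841 - 128000*I/841 ≈ 159.81 - 152.2*I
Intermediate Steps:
Q = -12 (Q = -4*(5 - 2) = -4*3 = -12)
O(o) = -1 + o² (O(o) = (o² + 0) - 1 = o² - 1 = -1 + o²)
Z(t) = √(-12 + t) (Z(t) = √(t - 12) = √(-12 + t))
(80/(Z(O(-3)) + 5))² = (80/(√(-12 + (-1 + (-3)²)) + 5))² = (80/(√(-12 + (-1 + 9)) + 5))² = (80/(√(-12 + 8) + 5))² = (80/(√(-4) + 5))² = (80/(2*I + 5))² = (80/(5 + 2*I))² = (80*((5 - 2*I)/29))² = (80*(5 - 2*I)/29)² = 6400*(5 - 2*I)²/841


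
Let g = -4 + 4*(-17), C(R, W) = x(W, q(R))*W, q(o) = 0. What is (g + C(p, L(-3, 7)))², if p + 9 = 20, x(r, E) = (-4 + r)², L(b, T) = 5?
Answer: 4489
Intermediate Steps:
p = 11 (p = -9 + 20 = 11)
C(R, W) = W*(-4 + W)² (C(R, W) = (-4 + W)²*W = W*(-4 + W)²)
g = -72 (g = -4 - 68 = -72)
(g + C(p, L(-3, 7)))² = (-72 + 5*(-4 + 5)²)² = (-72 + 5*1²)² = (-72 + 5*1)² = (-72 + 5)² = (-67)² = 4489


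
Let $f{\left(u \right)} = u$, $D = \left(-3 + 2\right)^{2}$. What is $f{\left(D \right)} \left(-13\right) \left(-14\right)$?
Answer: $182$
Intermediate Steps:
$D = 1$ ($D = \left(-1\right)^{2} = 1$)
$f{\left(D \right)} \left(-13\right) \left(-14\right) = 1 \left(-13\right) \left(-14\right) = \left(-13\right) \left(-14\right) = 182$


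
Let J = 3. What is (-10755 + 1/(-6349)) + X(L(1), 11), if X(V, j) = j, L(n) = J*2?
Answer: -68213657/6349 ≈ -10744.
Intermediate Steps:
L(n) = 6 (L(n) = 3*2 = 6)
(-10755 + 1/(-6349)) + X(L(1), 11) = (-10755 + 1/(-6349)) + 11 = (-10755 - 1/6349) + 11 = -68283496/6349 + 11 = -68213657/6349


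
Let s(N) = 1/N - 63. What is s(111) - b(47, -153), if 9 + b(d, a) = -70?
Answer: 1777/111 ≈ 16.009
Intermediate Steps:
s(N) = -63 + 1/N
b(d, a) = -79 (b(d, a) = -9 - 70 = -79)
s(111) - b(47, -153) = (-63 + 1/111) - 1*(-79) = (-63 + 1/111) + 79 = -6992/111 + 79 = 1777/111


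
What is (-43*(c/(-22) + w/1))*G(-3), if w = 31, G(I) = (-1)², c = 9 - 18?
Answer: -29713/22 ≈ -1350.6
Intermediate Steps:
c = -9
G(I) = 1
(-43*(c/(-22) + w/1))*G(-3) = -43*(-9/(-22) + 31/1)*1 = -43*(-9*(-1/22) + 31*1)*1 = -43*(9/22 + 31)*1 = -43*691/22*1 = -29713/22*1 = -29713/22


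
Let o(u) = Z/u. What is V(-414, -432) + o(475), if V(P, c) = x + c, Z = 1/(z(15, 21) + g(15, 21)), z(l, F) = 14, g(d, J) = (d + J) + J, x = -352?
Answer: -26440399/33725 ≈ -784.00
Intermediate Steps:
g(d, J) = d + 2*J (g(d, J) = (J + d) + J = d + 2*J)
Z = 1/71 (Z = 1/(14 + (15 + 2*21)) = 1/(14 + (15 + 42)) = 1/(14 + 57) = 1/71 ≈ 0.014085)
o(u) = 1/(71*u)
V(P, c) = -352 + c
V(-414, -432) + o(475) = (-352 - 432) + (1/71)/475 = -784 + (1/71)*(1/475) = -784 + 1/33725 = -26440399/33725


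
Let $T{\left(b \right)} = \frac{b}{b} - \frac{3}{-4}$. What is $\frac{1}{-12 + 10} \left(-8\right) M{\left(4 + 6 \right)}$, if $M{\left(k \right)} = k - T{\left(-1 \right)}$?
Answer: $33$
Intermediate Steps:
$T{\left(b \right)} = \frac{7}{4}$ ($T{\left(b \right)} = 1 - - \frac{3}{4} = 1 + \frac{3}{4} = \frac{7}{4}$)
$M{\left(k \right)} = - \frac{7}{4} + k$ ($M{\left(k \right)} = k - \frac{7}{4} = - \frac{7}{4} + k$)
$\frac{1}{-12 + 10} \left(-8\right) M{\left(4 + 6 \right)} = \frac{1}{-12 + 10} \left(-8\right) \left(- \frac{7}{4} + \left(4 + 6\right)\right) = \frac{1}{-2} \left(-8\right) \left(- \frac{7}{4} + 10\right) = \left(- \frac{1}{2}\right) \left(-8\right) \frac{33}{4} = 4 \cdot \frac{33}{4} = 33$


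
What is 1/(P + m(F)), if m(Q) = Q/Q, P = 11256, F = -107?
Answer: 1/11257 ≈ 8.8834e-5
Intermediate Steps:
m(Q) = 1
1/(P + m(F)) = 1/(11256 + 1) = 1/11257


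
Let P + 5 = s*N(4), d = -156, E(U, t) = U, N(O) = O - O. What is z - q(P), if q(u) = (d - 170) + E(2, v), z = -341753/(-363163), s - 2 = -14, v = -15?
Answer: 118006565/363163 ≈ 324.94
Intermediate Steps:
N(O) = 0
s = -12 (s = 2 - 14 = -12)
z = 341753/363163 (z = -341753*(-1/363163) = 341753/363163 ≈ 0.94105)
P = -5 (P = -5 - 12*0 = -5 + 0 = -5)
q(u) = -324 (q(u) = (-156 - 170) + 2 = -326 + 2 = -324)
z - q(P) = 341753/363163 - 1*(-324) = 341753/363163 + 324 = 118006565/363163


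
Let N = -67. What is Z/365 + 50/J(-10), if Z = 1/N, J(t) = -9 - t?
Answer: 1222749/24455 ≈ 50.000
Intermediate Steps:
Z = -1/67 (Z = 1/(-67) = -1/67 ≈ -0.014925)
Z/365 + 50/J(-10) = -1/67/365 + 50/(-9 - 1*(-10)) = -1/67*1/365 + 50/(-9 + 10) = -1/24455 + 50/1 = -1/24455 + 50*1 = -1/24455 + 50 = 1222749/24455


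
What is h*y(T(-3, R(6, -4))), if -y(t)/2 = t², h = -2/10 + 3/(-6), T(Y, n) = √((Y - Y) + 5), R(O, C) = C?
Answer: 7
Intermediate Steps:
T(Y, n) = √5 (T(Y, n) = √(0 + 5) = √5)
h = -7/10 (h = -2*⅒ + 3*(-⅙) = -⅕ - ½ = -7/10 ≈ -0.70000)
y(t) = -2*t²
h*y(T(-3, R(6, -4))) = -(-7)*(√5)²/5 = -(-7)*5/5 = -7/10*(-10) = 7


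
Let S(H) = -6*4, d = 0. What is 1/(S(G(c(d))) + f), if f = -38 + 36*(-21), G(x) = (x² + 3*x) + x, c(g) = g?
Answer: -1/818 ≈ -0.0012225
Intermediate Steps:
G(x) = x² + 4*x
S(H) = -24
f = -794 (f = -38 - 756 = -794)
1/(S(G(c(d))) + f) = 1/(-24 - 794) = 1/(-818) = -1/818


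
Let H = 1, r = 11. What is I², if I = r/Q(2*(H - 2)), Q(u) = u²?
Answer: 121/16 ≈ 7.5625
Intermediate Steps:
I = 11/4 (I = 11/((2*(1 - 2))²) = 11/((2*(-1))²) = 11/((-2)²) = 11/4 ≈ 2.7500)
I² = (11/4)² = 121/16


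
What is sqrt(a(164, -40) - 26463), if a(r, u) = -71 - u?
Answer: I*sqrt(26494) ≈ 162.77*I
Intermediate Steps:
sqrt(a(164, -40) - 26463) = sqrt((-71 - 1*(-40)) - 26463) = sqrt((-71 + 40) - 26463) = sqrt(-31 - 26463) = sqrt(-26494) = I*sqrt(26494)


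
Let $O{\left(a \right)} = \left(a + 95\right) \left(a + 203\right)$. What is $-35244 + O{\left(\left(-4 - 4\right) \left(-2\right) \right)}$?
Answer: $-10935$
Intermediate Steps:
$O{\left(a \right)} = \left(95 + a\right) \left(203 + a\right)$
$-35244 + O{\left(\left(-4 - 4\right) \left(-2\right) \right)} = -35244 + \left(19285 + \left(\left(-4 - 4\right) \left(-2\right)\right)^{2} + 298 \left(-4 - 4\right) \left(-2\right)\right) = -35244 + \left(19285 + \left(\left(-8\right) \left(-2\right)\right)^{2} + 298 \left(\left(-8\right) \left(-2\right)\right)\right) = -35244 + \left(19285 + 16^{2} + 298 \cdot 16\right) = -35244 + \left(19285 + 256 + 4768\right) = -35244 + 24309 = -10935$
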